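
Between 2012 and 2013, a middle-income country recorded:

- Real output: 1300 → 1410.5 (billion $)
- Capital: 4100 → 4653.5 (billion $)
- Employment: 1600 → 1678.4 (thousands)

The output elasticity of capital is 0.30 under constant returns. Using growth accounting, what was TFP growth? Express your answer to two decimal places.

Real output growth = (1410.5 − 1300) / 1300 = 8.5%.
Capital growth = (4653.5 − 4100) / 4100 = 13.5%.
Employment growth = (1678.4 − 1600) / 1600 = 4.9%.
Labor's share = 1 − 0.3 = 0.7.
Capital: 0.3 × 13.5 = 4.05 pp.
Employment: 0.7 × 4.9 = 3.43 pp.
TFP growth = 8.5 − 7.48 = 1.02%.

1.02%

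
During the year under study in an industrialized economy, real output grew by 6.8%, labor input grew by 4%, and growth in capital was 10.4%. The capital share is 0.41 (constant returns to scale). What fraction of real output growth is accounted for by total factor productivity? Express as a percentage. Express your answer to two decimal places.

Total factor productivity accounted for 2.59% of growth.

Labor's share = 1 − 0.41 = 0.59.
Capital: 0.41 × 10.4 = 4.264 pp.
Labor input: 0.59 × 4 = 2.36 pp.
TFP growth = 6.8 − 6.624 = 0.176%.
TFP share of growth = 0.176 / 6.8 × 100 = 2.5882%.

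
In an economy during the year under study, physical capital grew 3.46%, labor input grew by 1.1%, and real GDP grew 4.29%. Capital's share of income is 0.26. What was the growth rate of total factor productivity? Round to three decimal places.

Labor's share = 1 − 0.26 = 0.74.
Physical capital: 0.26 × 3.46 = 0.8996 pp.
Labor input: 0.74 × 1.1 = 0.814 pp.
TFP growth = 4.29 − 1.7136 = 2.5764%.

2.576%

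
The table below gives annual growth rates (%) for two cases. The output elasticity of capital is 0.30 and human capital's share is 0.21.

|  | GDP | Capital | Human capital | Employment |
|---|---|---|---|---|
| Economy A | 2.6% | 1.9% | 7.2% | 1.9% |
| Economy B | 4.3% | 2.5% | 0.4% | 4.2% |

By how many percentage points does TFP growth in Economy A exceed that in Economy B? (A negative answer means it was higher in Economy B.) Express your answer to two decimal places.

-1.82 percentage points

Labor's share = 1 − 0.3 − 0.21 = 0.49.
Economy A: TFP = 2.6 − 0.57 − 1.512 − 0.931 = -0.413%.
Economy B: TFP = 4.3 − 0.75 − 0.084 − 2.058 = 1.408%.
Difference = -0.413 − (1.408) = -1.821 pp.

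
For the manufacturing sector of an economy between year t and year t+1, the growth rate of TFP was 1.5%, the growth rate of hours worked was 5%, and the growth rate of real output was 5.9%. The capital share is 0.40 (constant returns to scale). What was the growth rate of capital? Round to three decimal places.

3.500%

Labor's share = 1 − 0.4 = 0.6.
gY = gA + 0.6×5 + 0.4×g.
0.4×g = 5.9 − 1.5 − 3 = 1.4.
g = 1.4 / 0.4 = 3.5%.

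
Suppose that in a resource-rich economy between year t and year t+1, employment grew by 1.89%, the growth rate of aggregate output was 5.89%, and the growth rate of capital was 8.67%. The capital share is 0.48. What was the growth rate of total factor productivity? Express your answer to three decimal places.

Labor's share = 1 − 0.48 = 0.52.
Capital: 0.48 × 8.67 = 4.1616 pp.
Employment: 0.52 × 1.89 = 0.9828 pp.
TFP growth = 5.89 − 5.1444 = 0.7456%.

0.746%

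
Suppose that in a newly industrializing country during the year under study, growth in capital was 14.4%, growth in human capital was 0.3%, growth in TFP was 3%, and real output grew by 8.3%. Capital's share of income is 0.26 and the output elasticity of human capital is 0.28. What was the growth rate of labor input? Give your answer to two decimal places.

Labor input growth was 3.20%.

Labor's share = 1 − 0.26 − 0.28 = 0.46.
gY = gA + 0.26×14.4 + 0.28×0.3 + 0.46×g.
0.46×g = 8.3 − 3 − 3.828 = 1.472.
g = 1.472 / 0.46 = 3.2%.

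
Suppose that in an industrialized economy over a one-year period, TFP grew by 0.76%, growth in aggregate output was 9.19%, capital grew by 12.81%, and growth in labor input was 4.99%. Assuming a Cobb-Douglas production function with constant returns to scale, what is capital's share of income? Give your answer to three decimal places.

gY = gA + α·gK + (1−α)·gL, so gY − gA − gL = α(gK − gL).
9.19 − 0.76 − 4.99 = α × (12.81 − 4.99).
3.44 = 7.82 α, so α = 0.4399.

Capital's share of income is 0.440.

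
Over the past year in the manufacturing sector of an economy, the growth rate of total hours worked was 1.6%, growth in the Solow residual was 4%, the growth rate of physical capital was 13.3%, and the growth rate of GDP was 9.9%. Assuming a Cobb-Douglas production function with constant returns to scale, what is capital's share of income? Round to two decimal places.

Capital's share of income is 0.37.

gY = gA + α·gK + (1−α)·gL, so gY − gA − gL = α(gK − gL).
9.9 − 4 − 1.6 = α × (13.3 − 1.6).
4.3 = 11.7 α, so α = 0.3675.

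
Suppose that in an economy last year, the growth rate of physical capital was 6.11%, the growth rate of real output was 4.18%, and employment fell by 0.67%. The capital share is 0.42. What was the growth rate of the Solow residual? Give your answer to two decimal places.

Labor's share = 1 − 0.42 = 0.58.
Physical capital: 0.42 × 6.11 = 2.5662 pp.
Employment: 0.58 × (-0.67) = -0.3886 pp.
TFP growth = 4.18 − 2.1776 = 2.0024%.

2.00%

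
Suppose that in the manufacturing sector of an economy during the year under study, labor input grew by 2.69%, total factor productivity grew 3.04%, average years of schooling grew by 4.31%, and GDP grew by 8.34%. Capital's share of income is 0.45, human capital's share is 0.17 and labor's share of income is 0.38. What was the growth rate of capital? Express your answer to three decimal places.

Labor's share = 1 − 0.45 − 0.17 = 0.38.
gY = gA + 0.17×4.31 + 0.38×2.69 + 0.45×g.
0.45×g = 8.34 − 3.04 − 1.7549 = 3.5451.
g = 3.5451 / 0.45 = 7.878%.

Capital growth was 7.878%.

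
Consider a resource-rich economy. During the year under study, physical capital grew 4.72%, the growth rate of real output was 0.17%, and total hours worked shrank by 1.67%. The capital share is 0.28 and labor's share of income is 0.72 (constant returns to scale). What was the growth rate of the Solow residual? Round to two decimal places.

Labor's share = 1 − 0.28 = 0.72.
Physical capital: 0.28 × 4.72 = 1.3216 pp.
Total hours worked: 0.72 × (-1.67) = -1.2024 pp.
TFP growth = 0.17 − 0.1192 = 0.0508%.

0.05%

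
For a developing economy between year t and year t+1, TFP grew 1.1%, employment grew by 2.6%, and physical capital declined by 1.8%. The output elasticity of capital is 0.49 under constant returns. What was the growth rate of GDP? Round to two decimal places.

GDP grew 1.54%.

Labor's share = 1 − 0.49 = 0.51.
Physical capital: 0.49 × (-1.8) = -0.882 pp.
Employment: 0.51 × 2.6 = 1.326 pp.
Output growth = 1.1 + 0.444 = 1.544%.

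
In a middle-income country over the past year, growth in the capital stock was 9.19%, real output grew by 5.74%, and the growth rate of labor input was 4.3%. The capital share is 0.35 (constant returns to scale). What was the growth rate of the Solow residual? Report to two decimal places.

-0.27%

Labor's share = 1 − 0.35 = 0.65.
The capital stock: 0.35 × 9.19 = 3.2165 pp.
Labor input: 0.65 × 4.3 = 2.795 pp.
TFP growth = 5.74 − 6.0115 = -0.2715%.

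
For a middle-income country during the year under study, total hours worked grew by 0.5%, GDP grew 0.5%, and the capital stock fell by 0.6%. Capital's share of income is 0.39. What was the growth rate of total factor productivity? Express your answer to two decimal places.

0.43%

Labor's share = 1 − 0.39 = 0.61.
The capital stock: 0.39 × (-0.6) = -0.234 pp.
Total hours worked: 0.61 × 0.5 = 0.305 pp.
TFP growth = 0.5 − 0.071 = 0.429%.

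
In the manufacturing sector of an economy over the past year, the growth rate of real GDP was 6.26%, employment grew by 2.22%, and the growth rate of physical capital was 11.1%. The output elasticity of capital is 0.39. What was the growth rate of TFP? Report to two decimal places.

Labor's share = 1 − 0.39 = 0.61.
Physical capital: 0.39 × 11.1 = 4.329 pp.
Employment: 0.61 × 2.22 = 1.3542 pp.
TFP growth = 6.26 − 5.6832 = 0.5768%.

TFP growth was 0.58%.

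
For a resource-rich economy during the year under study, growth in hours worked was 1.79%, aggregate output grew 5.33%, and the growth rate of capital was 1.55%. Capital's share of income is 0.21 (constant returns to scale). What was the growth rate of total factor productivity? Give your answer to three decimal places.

Labor's share = 1 − 0.21 = 0.79.
Capital: 0.21 × 1.55 = 0.3255 pp.
Hours worked: 0.79 × 1.79 = 1.4141 pp.
TFP growth = 5.33 − 1.7396 = 3.5904%.

3.590%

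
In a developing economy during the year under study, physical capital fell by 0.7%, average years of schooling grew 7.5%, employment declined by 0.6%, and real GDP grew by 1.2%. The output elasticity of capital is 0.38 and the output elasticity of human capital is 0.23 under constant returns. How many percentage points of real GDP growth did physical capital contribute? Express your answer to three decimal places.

-0.266 pp

Contribution = share × growth = 0.38 × (-0.7) = -0.266 pp.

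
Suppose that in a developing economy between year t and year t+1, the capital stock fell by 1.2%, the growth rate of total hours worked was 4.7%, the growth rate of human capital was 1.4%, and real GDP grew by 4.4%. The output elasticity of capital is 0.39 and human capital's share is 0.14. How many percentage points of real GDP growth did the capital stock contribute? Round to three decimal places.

-0.468 percentage points

Contribution = share × growth = 0.39 × (-1.2) = -0.468 pp.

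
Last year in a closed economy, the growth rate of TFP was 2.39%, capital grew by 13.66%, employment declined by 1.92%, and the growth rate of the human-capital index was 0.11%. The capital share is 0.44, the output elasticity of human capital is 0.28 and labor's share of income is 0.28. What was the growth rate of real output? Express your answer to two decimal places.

7.89%

Labor's share = 1 − 0.44 − 0.28 = 0.28.
Capital: 0.44 × 13.66 = 6.0104 pp.
The human-capital index: 0.28 × 0.11 = 0.0308 pp.
Employment: 0.28 × (-1.92) = -0.5376 pp.
Output growth = 2.39 + 5.5036 = 7.8936%.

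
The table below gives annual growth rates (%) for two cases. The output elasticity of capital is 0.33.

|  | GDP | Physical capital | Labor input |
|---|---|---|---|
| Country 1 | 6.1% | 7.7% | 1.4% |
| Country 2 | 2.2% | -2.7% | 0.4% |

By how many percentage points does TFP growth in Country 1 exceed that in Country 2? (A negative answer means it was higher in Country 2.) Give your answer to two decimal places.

-0.20 percentage points

Labor's share = 1 − 0.33 = 0.67.
Country 1: TFP = 6.1 − 2.541 − 0.938 = 2.621%.
Country 2: TFP = 2.2 + 0.891 − 0.268 = 2.823%.
Difference = 2.621 − (2.823) = -0.202 pp.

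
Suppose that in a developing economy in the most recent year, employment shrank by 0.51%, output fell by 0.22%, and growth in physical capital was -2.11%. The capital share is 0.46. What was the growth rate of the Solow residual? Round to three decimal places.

Labor's share = 1 − 0.46 = 0.54.
Physical capital: 0.46 × (-2.11) = -0.9706 pp.
Employment: 0.54 × (-0.51) = -0.2754 pp.
TFP growth = -0.22 + 1.246 = 1.026%.

1.026%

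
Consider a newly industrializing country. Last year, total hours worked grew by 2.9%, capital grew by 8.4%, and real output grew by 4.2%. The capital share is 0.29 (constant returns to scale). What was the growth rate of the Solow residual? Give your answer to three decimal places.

Labor's share = 1 − 0.29 = 0.71.
Capital: 0.29 × 8.4 = 2.436 pp.
Total hours worked: 0.71 × 2.9 = 2.059 pp.
TFP growth = 4.2 − 4.495 = -0.295%.

-0.295%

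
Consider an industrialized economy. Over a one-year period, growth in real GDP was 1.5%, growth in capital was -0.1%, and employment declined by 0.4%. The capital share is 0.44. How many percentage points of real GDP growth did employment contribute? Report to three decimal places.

Labor's share = 1 − 0.44 = 0.56.
Contribution = share × growth = 0.56 × (-0.4) = -0.224 pp.

-0.224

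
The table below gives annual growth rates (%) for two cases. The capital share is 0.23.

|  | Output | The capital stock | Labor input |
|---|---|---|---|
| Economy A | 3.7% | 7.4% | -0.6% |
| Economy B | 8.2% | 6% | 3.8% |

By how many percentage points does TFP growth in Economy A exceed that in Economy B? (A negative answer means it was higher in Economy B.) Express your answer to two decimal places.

-1.43 percentage points

Labor's share = 1 − 0.23 = 0.77.
Economy A: TFP = 3.7 − 1.702 + 0.462 = 2.46%.
Economy B: TFP = 8.2 − 1.38 − 2.926 = 3.894%.
Difference = 2.46 − (3.894) = -1.434 pp.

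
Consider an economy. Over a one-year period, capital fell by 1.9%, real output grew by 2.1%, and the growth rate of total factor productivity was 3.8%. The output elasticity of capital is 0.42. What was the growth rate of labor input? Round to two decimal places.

-1.56%

Labor's share = 1 − 0.42 = 0.58.
gY = gA + 0.42×(-1.9) + 0.58×g.
0.58×g = 2.1 − 3.8 + 0.798 = -0.902.
g = -0.902 / 0.58 = -1.5552%.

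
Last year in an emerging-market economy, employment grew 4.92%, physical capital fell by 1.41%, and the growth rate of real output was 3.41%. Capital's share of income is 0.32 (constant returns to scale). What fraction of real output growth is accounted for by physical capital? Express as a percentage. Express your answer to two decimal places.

-13.23%

Physical capital contributed 0.32 × (-1.41) = -0.4512 pp.
Share of growth = -0.4512 / 3.41 × 100 = -13.2317%.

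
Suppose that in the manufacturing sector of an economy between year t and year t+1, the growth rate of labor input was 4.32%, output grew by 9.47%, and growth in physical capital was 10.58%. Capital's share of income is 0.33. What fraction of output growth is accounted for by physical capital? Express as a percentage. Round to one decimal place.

Physical capital contributed 0.33 × 10.58 = 3.4914 pp.
Share of growth = 3.4914 / 9.47 × 100 = 36.868%.

36.9%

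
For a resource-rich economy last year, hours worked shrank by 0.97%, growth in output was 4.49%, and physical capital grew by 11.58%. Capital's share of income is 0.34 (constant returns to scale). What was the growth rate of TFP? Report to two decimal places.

Labor's share = 1 − 0.34 = 0.66.
Physical capital: 0.34 × 11.58 = 3.9372 pp.
Hours worked: 0.66 × (-0.97) = -0.6402 pp.
TFP growth = 4.49 − 3.297 = 1.193%.

1.19%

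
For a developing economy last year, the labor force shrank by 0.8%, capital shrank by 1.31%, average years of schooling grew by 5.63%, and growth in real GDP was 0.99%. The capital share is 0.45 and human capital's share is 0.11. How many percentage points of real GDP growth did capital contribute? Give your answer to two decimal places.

-0.59 percentage points

Contribution = share × growth = 0.45 × (-1.31) = -0.5895 pp.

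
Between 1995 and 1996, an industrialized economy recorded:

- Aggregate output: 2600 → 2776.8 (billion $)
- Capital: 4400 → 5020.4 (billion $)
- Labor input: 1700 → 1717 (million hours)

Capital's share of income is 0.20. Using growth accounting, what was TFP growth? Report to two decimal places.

Aggregate output growth = (2776.8 − 2600) / 2600 = 6.8%.
Capital growth = (5020.4 − 4400) / 4400 = 14.1%.
Labor input growth = (1717 − 1700) / 1700 = 1%.
Labor's share = 1 − 0.2 = 0.8.
Capital: 0.2 × 14.1 = 2.82 pp.
Labor input: 0.8 × 1 = 0.8 pp.
TFP growth = 6.8 − 3.62 = 3.18%.

TFP growth was 3.18%.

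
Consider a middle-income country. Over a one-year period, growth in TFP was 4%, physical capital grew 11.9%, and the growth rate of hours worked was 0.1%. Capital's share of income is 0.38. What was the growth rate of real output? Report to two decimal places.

Real output grew 8.58%.

Labor's share = 1 − 0.38 = 0.62.
Physical capital: 0.38 × 11.9 = 4.522 pp.
Hours worked: 0.62 × 0.1 = 0.062 pp.
Output growth = 4 + 4.584 = 8.584%.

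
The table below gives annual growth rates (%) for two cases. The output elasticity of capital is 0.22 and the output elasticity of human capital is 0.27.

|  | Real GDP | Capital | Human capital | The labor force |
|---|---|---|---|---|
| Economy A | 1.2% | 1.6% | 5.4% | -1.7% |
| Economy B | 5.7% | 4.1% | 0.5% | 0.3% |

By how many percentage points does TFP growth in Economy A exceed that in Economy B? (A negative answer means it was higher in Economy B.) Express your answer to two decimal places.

-4.25 percentage points

Labor's share = 1 − 0.22 − 0.27 = 0.51.
Economy A: TFP = 1.2 − 0.352 − 1.458 + 0.867 = 0.257%.
Economy B: TFP = 5.7 − 0.902 − 0.135 − 0.153 = 4.51%.
Difference = 0.257 − (4.51) = -4.253 pp.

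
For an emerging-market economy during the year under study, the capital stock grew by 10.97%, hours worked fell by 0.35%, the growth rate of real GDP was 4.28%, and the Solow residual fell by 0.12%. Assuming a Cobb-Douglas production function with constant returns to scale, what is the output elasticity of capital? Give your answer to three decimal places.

gY = gA + α·gK + (1−α)·gL, so gY − gA − gL = α(gK − gL).
4.28 + 0.12 + 0.35 = α × (10.97 − (-0.35)).
4.75 = 11.32 α, so α = 0.41961.

0.420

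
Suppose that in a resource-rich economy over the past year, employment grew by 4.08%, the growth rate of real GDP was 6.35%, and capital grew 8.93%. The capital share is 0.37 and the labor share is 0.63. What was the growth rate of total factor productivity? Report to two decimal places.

Total factor productivity growth was 0.48%.

Labor's share = 1 − 0.37 = 0.63.
Capital: 0.37 × 8.93 = 3.3041 pp.
Employment: 0.63 × 4.08 = 2.5704 pp.
TFP growth = 6.35 − 5.8745 = 0.4755%.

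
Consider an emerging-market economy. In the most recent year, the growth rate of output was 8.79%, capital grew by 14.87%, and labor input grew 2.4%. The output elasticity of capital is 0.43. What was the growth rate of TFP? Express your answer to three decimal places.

Labor's share = 1 − 0.43 = 0.57.
Capital: 0.43 × 14.87 = 6.3941 pp.
Labor input: 0.57 × 2.4 = 1.368 pp.
TFP growth = 8.79 − 7.7621 = 1.0279%.

1.028%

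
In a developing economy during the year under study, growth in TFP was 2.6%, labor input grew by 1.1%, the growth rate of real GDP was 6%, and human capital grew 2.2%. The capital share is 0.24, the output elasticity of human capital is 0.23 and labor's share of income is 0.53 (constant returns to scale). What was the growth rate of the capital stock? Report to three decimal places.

9.629%

Labor's share = 1 − 0.24 − 0.23 = 0.53.
gY = gA + 0.23×2.2 + 0.53×1.1 + 0.24×g.
0.24×g = 6 − 2.6 − 1.089 = 2.311.
g = 2.311 / 0.24 = 9.62917%.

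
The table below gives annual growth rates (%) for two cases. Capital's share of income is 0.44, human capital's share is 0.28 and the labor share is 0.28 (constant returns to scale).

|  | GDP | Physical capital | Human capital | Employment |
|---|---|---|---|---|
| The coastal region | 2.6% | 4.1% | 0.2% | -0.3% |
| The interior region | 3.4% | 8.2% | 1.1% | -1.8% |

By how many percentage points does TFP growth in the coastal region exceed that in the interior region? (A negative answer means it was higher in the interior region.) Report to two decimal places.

0.84 percentage points

Labor's share = 1 − 0.44 − 0.28 = 0.28.
The coastal region: TFP = 2.6 − 1.804 − 0.056 + 0.084 = 0.824%.
The interior region: TFP = 3.4 − 3.608 − 0.308 + 0.504 = -0.012%.
Difference = 0.824 − (-0.012) = 0.836 pp.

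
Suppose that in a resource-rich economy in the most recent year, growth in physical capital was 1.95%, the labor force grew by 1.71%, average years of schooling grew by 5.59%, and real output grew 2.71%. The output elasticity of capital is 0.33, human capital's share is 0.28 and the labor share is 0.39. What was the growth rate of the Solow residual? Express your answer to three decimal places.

-0.166%

Labor's share = 1 − 0.33 − 0.28 = 0.39.
Physical capital: 0.33 × 1.95 = 0.6435 pp.
Average years of schooling: 0.28 × 5.59 = 1.5652 pp.
The labor force: 0.39 × 1.71 = 0.6669 pp.
TFP growth = 2.71 − 2.8756 = -0.1656%.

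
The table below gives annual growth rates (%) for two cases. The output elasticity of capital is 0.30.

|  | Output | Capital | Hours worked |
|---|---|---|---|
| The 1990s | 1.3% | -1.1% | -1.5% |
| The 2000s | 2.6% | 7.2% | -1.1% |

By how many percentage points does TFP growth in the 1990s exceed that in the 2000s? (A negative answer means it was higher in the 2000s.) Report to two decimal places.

Labor's share = 1 − 0.3 = 0.7.
The 1990s: TFP = 1.3 + 0.33 + 1.05 = 2.68%.
The 2000s: TFP = 2.6 − 2.16 + 0.77 = 1.21%.
Difference = 2.68 − (1.21) = 1.47 pp.

1.47 percentage points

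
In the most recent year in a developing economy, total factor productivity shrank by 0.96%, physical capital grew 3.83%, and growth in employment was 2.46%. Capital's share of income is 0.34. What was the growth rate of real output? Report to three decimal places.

Labor's share = 1 − 0.34 = 0.66.
Physical capital: 0.34 × 3.83 = 1.3022 pp.
Employment: 0.66 × 2.46 = 1.6236 pp.
Output growth = -0.96 + 2.9258 = 1.9658%.

1.966%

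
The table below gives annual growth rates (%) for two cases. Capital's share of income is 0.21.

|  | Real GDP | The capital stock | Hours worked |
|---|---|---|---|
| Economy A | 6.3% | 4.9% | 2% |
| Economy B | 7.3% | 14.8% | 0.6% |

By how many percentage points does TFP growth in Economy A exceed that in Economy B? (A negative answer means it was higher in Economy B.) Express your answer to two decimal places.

Labor's share = 1 − 0.21 = 0.79.
Economy A: TFP = 6.3 − 1.029 − 1.58 = 3.691%.
Economy B: TFP = 7.3 − 3.108 − 0.474 = 3.718%.
Difference = 3.691 − (3.718) = -0.027 pp.

-0.03 percentage points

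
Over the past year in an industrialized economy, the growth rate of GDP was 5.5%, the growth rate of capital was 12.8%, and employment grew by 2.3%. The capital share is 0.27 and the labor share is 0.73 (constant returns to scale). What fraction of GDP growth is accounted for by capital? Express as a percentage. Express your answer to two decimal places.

Capital accounted for 62.84% of growth.

Capital contributed 0.27 × 12.8 = 3.456 pp.
Share of growth = 3.456 / 5.5 × 100 = 62.8364%.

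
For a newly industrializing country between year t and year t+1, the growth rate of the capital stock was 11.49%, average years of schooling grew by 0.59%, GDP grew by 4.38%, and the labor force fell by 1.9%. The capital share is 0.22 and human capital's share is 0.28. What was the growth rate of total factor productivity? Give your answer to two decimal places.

2.64%

Labor's share = 1 − 0.22 − 0.28 = 0.5.
The capital stock: 0.22 × 11.49 = 2.5278 pp.
Average years of schooling: 0.28 × 0.59 = 0.1652 pp.
The labor force: 0.5 × (-1.9) = -0.95 pp.
TFP growth = 4.38 − 1.743 = 2.637%.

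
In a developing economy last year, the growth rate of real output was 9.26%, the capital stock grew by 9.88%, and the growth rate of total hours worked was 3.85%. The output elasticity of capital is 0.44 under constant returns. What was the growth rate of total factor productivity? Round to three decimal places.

Labor's share = 1 − 0.44 = 0.56.
The capital stock: 0.44 × 9.88 = 4.3472 pp.
Total hours worked: 0.56 × 3.85 = 2.156 pp.
TFP growth = 9.26 − 6.5032 = 2.7568%.

Total factor productivity grew 2.757%.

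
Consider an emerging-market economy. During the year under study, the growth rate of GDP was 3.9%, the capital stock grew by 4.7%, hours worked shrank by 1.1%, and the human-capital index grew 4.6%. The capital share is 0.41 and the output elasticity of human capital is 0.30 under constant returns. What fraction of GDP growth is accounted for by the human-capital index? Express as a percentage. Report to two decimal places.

35.38%

The human-capital index contributed 0.3 × 4.6 = 1.38 pp.
Share of growth = 1.38 / 3.9 × 100 = 35.3846%.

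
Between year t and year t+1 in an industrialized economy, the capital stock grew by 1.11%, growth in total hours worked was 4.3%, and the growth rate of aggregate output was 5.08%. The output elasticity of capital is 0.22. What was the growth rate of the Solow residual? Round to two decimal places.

1.48%

Labor's share = 1 − 0.22 = 0.78.
The capital stock: 0.22 × 1.11 = 0.2442 pp.
Total hours worked: 0.78 × 4.3 = 3.354 pp.
TFP growth = 5.08 − 3.5982 = 1.4818%.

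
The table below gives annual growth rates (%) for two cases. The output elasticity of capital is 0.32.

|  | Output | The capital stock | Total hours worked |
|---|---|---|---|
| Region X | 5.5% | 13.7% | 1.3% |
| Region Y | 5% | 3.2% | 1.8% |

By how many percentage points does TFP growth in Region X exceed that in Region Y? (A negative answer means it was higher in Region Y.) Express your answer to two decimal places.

-2.52 percentage points

Labor's share = 1 − 0.32 = 0.68.
Region X: TFP = 5.5 − 4.384 − 0.884 = 0.232%.
Region Y: TFP = 5 − 1.024 − 1.224 = 2.752%.
Difference = 0.232 − (2.752) = -2.52 pp.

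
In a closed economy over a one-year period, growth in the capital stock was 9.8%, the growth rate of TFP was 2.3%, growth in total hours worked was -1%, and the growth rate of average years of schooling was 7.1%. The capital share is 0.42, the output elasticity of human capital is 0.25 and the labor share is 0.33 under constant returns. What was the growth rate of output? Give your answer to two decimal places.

Labor's share = 1 − 0.42 − 0.25 = 0.33.
The capital stock: 0.42 × 9.8 = 4.116 pp.
Average years of schooling: 0.25 × 7.1 = 1.775 pp.
Total hours worked: 0.33 × (-1) = -0.33 pp.
Output growth = 2.3 + 5.561 = 7.861%.

7.86%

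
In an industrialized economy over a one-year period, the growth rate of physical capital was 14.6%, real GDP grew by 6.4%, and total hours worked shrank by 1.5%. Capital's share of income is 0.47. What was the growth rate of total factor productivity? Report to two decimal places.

Labor's share = 1 − 0.47 = 0.53.
Physical capital: 0.47 × 14.6 = 6.862 pp.
Total hours worked: 0.53 × (-1.5) = -0.795 pp.
TFP growth = 6.4 − 6.067 = 0.333%.

0.33%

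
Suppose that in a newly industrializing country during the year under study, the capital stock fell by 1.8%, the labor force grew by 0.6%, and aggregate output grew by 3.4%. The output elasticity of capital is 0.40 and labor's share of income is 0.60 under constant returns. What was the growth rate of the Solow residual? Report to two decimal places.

Labor's share = 1 − 0.4 = 0.6.
The capital stock: 0.4 × (-1.8) = -0.72 pp.
The labor force: 0.6 × 0.6 = 0.36 pp.
TFP growth = 3.4 + 0.36 = 3.76%.

3.76%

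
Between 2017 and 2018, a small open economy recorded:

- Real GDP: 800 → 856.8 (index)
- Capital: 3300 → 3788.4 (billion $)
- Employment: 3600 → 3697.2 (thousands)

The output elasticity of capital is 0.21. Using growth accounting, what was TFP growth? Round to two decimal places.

1.86%

Real GDP growth = (856.8 − 800) / 800 = 7.1%.
Capital growth = (3788.4 − 3300) / 3300 = 14.8%.
Employment growth = (3697.2 − 3600) / 3600 = 2.7%.
Labor's share = 1 − 0.21 = 0.79.
Capital: 0.21 × 14.8 = 3.108 pp.
Employment: 0.79 × 2.7 = 2.133 pp.
TFP growth = 7.1 − 5.241 = 1.859%.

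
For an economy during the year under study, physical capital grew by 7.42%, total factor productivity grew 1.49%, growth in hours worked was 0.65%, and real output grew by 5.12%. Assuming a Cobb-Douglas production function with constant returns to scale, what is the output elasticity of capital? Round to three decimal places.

gY = gA + α·gK + (1−α)·gL, so gY − gA − gL = α(gK − gL).
5.12 − 1.49 − 0.65 = α × (7.42 − 0.65).
2.98 = 6.77 α, so α = 0.44018.

α = 0.440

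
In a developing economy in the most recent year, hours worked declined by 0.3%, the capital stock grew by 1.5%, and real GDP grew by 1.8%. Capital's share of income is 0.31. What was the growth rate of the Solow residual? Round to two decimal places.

Labor's share = 1 − 0.31 = 0.69.
The capital stock: 0.31 × 1.5 = 0.465 pp.
Hours worked: 0.69 × (-0.3) = -0.207 pp.
TFP growth = 1.8 − 0.258 = 1.542%.

1.54%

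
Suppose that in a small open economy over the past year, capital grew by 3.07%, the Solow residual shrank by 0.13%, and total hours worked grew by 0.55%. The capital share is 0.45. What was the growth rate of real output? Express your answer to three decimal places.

1.554%

Labor's share = 1 − 0.45 = 0.55.
Capital: 0.45 × 3.07 = 1.3815 pp.
Total hours worked: 0.55 × 0.55 = 0.3025 pp.
Output growth = -0.13 + 1.684 = 1.554%.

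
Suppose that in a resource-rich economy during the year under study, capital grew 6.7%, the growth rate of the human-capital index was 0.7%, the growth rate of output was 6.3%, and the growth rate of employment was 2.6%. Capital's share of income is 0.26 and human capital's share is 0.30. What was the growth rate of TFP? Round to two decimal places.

3.20%

Labor's share = 1 − 0.26 − 0.3 = 0.44.
Capital: 0.26 × 6.7 = 1.742 pp.
The human-capital index: 0.3 × 0.7 = 0.21 pp.
Employment: 0.44 × 2.6 = 1.144 pp.
TFP growth = 6.3 − 3.096 = 3.204%.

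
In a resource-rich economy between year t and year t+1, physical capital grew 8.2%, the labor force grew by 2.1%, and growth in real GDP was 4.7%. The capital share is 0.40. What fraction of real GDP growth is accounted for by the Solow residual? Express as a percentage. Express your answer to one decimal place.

Labor's share = 1 − 0.4 = 0.6.
Physical capital: 0.4 × 8.2 = 3.28 pp.
The labor force: 0.6 × 2.1 = 1.26 pp.
TFP growth = 4.7 − 4.54 = 0.16%.
TFP share of growth = 0.16 / 4.7 × 100 = 3.404%.

3.4%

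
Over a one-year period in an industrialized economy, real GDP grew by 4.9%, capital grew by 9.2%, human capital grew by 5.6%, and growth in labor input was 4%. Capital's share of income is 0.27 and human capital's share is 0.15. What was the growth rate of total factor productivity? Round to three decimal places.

-0.744%

Labor's share = 1 − 0.27 − 0.15 = 0.58.
Capital: 0.27 × 9.2 = 2.484 pp.
Human capital: 0.15 × 5.6 = 0.84 pp.
Labor input: 0.58 × 4 = 2.32 pp.
TFP growth = 4.9 − 5.644 = -0.744%.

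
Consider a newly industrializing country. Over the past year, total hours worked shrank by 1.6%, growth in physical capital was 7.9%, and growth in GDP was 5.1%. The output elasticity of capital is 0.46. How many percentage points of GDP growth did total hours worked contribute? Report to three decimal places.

-0.864

Labor's share = 1 − 0.46 = 0.54.
Contribution = share × growth = 0.54 × (-1.6) = -0.864 pp.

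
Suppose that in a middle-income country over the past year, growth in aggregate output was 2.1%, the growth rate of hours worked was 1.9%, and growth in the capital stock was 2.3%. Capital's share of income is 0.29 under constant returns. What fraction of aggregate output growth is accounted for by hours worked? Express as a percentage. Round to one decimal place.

Labor's share = 1 − 0.29 = 0.71.
Hours worked contributed 0.71 × 1.9 = 1.349 pp.
Share of growth = 1.349 / 2.1 × 100 = 64.238%.

64.2%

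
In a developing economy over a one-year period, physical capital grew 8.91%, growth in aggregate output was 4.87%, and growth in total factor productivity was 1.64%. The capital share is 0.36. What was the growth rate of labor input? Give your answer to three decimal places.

Labor input growth was 0.035%.

Labor's share = 1 − 0.36 = 0.64.
gY = gA + 0.36×8.91 + 0.64×g.
0.64×g = 4.87 − 1.64 − 3.2076 = 0.0224.
g = 0.0224 / 0.64 = 0.035%.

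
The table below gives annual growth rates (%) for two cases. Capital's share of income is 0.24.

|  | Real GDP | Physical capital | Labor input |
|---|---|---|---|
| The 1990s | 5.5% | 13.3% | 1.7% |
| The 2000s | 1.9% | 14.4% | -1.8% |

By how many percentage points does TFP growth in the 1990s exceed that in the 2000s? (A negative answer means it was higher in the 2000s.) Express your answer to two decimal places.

1.20 percentage points

Labor's share = 1 − 0.24 = 0.76.
The 1990s: TFP = 5.5 − 3.192 − 1.292 = 1.016%.
The 2000s: TFP = 1.9 − 3.456 + 1.368 = -0.188%.
Difference = 1.016 − (-0.188) = 1.204 pp.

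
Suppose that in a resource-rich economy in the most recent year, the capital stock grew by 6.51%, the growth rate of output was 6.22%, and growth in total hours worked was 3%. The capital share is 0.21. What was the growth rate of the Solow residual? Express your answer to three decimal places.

Labor's share = 1 − 0.21 = 0.79.
The capital stock: 0.21 × 6.51 = 1.3671 pp.
Total hours worked: 0.79 × 3 = 2.37 pp.
TFP growth = 6.22 − 3.7371 = 2.4829%.

The Solow residual grew 2.483%.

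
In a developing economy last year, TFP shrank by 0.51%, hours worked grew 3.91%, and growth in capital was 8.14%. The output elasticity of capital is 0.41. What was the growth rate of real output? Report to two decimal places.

Real output growth was 5.13%.

Labor's share = 1 − 0.41 = 0.59.
Capital: 0.41 × 8.14 = 3.3374 pp.
Hours worked: 0.59 × 3.91 = 2.3069 pp.
Output growth = -0.51 + 5.6443 = 5.1343%.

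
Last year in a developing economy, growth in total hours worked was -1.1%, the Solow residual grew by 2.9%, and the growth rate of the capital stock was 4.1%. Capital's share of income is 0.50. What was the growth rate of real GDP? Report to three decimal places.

4.400%

Labor's share = 1 − 0.5 = 0.5.
The capital stock: 0.5 × 4.1 = 2.05 pp.
Total hours worked: 0.5 × (-1.1) = -0.55 pp.
Output growth = 2.9 + 1.5 = 4.4%.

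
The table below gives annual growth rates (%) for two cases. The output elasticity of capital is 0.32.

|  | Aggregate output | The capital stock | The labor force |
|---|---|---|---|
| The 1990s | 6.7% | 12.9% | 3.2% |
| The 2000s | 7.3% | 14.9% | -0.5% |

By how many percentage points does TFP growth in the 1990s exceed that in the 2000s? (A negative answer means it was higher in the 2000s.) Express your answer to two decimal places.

Labor's share = 1 − 0.32 = 0.68.
The 1990s: TFP = 6.7 − 4.128 − 2.176 = 0.396%.
The 2000s: TFP = 7.3 − 4.768 + 0.34 = 2.872%.
Difference = 0.396 − (2.872) = -2.476 pp.

-2.48 percentage points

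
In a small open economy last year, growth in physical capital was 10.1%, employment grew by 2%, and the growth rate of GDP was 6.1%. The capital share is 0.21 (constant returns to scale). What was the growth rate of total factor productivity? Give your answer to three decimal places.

Total factor productivity growth was 2.399%.

Labor's share = 1 − 0.21 = 0.79.
Physical capital: 0.21 × 10.1 = 2.121 pp.
Employment: 0.79 × 2 = 1.58 pp.
TFP growth = 6.1 − 3.701 = 2.399%.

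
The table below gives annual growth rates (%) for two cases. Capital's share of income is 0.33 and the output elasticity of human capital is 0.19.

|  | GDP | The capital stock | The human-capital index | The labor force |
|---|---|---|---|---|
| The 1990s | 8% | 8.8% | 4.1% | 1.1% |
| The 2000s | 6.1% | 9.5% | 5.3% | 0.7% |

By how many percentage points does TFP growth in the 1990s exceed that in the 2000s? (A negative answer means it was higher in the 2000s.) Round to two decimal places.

2.17 percentage points

Labor's share = 1 − 0.33 − 0.19 = 0.48.
The 1990s: TFP = 8 − 2.904 − 0.779 − 0.528 = 3.789%.
The 2000s: TFP = 6.1 − 3.135 − 1.007 − 0.336 = 1.622%.
Difference = 3.789 − (1.622) = 2.167 pp.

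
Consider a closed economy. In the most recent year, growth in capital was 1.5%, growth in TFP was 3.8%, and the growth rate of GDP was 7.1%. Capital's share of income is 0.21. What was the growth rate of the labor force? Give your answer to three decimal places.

Labor's share = 1 − 0.21 = 0.79.
gY = gA + 0.21×1.5 + 0.79×g.
0.79×g = 7.1 − 3.8 − 0.315 = 2.985.
g = 2.985 / 0.79 = 3.77848%.

3.778%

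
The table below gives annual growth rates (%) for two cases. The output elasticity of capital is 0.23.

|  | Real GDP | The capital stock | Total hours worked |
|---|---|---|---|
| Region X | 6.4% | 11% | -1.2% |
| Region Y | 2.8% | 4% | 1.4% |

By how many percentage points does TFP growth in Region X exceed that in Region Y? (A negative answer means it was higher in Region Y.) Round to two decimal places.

3.99 percentage points

Labor's share = 1 − 0.23 = 0.77.
Region X: TFP = 6.4 − 2.53 + 0.924 = 4.794%.
Region Y: TFP = 2.8 − 0.92 − 1.078 = 0.802%.
Difference = 4.794 − (0.802) = 3.992 pp.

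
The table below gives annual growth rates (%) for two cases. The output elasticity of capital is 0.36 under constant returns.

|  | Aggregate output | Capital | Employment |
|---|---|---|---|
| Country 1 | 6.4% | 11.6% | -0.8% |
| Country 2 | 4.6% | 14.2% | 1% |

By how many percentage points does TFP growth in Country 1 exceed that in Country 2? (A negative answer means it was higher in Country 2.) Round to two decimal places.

Labor's share = 1 − 0.36 = 0.64.
Country 1: TFP = 6.4 − 4.176 + 0.512 = 2.736%.
Country 2: TFP = 4.6 − 5.112 − 0.64 = -1.152%.
Difference = 2.736 − (-1.152) = 3.888 pp.

3.89 percentage points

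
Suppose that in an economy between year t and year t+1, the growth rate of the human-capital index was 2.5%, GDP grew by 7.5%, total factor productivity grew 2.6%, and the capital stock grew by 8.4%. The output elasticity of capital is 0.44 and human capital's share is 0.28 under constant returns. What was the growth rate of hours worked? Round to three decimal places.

1.800%

Labor's share = 1 − 0.44 − 0.28 = 0.28.
gY = gA + 0.44×8.4 + 0.28×2.5 + 0.28×g.
0.28×g = 7.5 − 2.6 − 4.396 = 0.504.
g = 0.504 / 0.28 = 1.8%.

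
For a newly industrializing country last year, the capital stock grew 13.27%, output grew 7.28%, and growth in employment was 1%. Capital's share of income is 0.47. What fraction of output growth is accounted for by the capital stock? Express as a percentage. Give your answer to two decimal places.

85.67%

The capital stock contributed 0.47 × 13.27 = 6.2369 pp.
Share of growth = 6.2369 / 7.28 × 100 = 85.6717%.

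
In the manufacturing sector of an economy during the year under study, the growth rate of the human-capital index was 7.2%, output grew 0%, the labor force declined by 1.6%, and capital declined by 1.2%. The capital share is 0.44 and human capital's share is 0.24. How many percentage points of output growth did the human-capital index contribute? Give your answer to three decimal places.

Contribution = share × growth = 0.24 × 7.2 = 1.728 pp.

1.728 percentage points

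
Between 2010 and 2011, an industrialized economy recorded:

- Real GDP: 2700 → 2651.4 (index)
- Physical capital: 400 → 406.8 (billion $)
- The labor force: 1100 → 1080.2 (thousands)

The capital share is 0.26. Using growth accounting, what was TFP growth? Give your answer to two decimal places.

Real GDP growth = (2651.4 − 2700) / 2700 = -1.8%.
Physical capital growth = (406.8 − 400) / 400 = 1.7%.
The labor force growth = (1080.2 − 1100) / 1100 = -1.8%.
Labor's share = 1 − 0.26 = 0.74.
Physical capital: 0.26 × 1.7 = 0.442 pp.
The labor force: 0.74 × (-1.8) = -1.332 pp.
TFP growth = -1.8 + 0.89 = -0.91%.

-0.91%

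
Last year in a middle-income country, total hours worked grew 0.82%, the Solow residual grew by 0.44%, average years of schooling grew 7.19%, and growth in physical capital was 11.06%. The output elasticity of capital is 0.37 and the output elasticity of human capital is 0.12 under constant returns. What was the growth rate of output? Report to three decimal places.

Output grew 5.813%.

Labor's share = 1 − 0.37 − 0.12 = 0.51.
Physical capital: 0.37 × 11.06 = 4.0922 pp.
Average years of schooling: 0.12 × 7.19 = 0.8628 pp.
Total hours worked: 0.51 × 0.82 = 0.4182 pp.
Output growth = 0.44 + 5.3732 = 5.8132%.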